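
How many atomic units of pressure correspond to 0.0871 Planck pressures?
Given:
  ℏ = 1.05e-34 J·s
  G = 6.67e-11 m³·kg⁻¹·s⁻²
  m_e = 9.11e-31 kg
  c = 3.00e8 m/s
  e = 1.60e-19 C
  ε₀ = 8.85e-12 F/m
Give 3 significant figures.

1.35e99

Planck pressure: p_P = c⁷/(ℏG²) = 4.68e113 Pa
atomic unit of pressure: P_au = E_h/a₀³ = m_e⁴e¹⁰/((4πε₀)⁵ℏ⁸) = 3.01e13 Pa
0.0871 × 4.68e113 / 3.01e13 = 1.35e99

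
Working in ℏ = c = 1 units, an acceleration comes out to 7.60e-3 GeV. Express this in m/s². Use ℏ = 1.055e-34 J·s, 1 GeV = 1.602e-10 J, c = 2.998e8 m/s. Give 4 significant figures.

3.460e30 m/s²

Acceleration is [L]/[T]² = c·[E]/ℏ.
1 GeV → c/ℏ × (1 GeV in J) = 4.552e32 m/s².
Result: 7.60e-3 × 4.552e32 = 3.460e30 m/s².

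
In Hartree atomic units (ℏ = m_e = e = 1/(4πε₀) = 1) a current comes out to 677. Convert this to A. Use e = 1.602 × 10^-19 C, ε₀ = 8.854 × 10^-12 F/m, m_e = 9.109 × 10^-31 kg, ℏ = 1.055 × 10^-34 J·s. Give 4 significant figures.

4.476 A

One atomic unit of electric current: I_au = e E_h/ℏ = m_e e⁵/((4πε₀)²ℏ³) = 6.612 × 10^-3 A.
677 × 6.612 × 10^-3 A = 4.476 A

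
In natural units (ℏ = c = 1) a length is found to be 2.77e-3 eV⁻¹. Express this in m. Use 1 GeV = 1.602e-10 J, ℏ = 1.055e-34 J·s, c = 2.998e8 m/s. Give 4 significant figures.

5.469e-10 m

A length is [E]⁻¹ in ℏ=c=1; restore one factor of ℏc.
1 GeV⁻¹ → ℏc × (1 GeV in J)⁻¹ = 1.974e-16 m.
Convert the energy scale: 2.77e-3 eV⁻¹ = 2.77e6 GeV⁻¹.
Result: 2.77e6 × 1.974e-16 = 5.469e-10 m.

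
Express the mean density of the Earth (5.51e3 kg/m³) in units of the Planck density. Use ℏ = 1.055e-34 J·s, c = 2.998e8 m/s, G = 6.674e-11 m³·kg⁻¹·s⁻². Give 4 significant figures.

1.069e-93

Planck density: ρ_P = c⁵/(ℏG²) = 5.154e96 kg/m³.
5.51e3 / 5.154e96 = 1.069e-93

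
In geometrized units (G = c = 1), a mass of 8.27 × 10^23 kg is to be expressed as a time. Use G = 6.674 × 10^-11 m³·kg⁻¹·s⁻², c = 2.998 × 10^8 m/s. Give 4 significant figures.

2.048 × 10^-12 s

Mass → time via G/c³.
8.27 × 10^23 kg × (G/c³) = 2.048 × 10^-12 s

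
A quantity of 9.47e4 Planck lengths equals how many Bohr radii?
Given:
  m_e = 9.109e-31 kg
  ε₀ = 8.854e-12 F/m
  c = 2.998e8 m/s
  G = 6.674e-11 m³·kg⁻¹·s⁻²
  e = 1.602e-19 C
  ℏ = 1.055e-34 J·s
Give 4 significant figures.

2.890e-20

Planck length: ℓ_P = √(ℏG/c³) = 1.616e-35 m
Bohr radius: a₀ = 4πε₀ℏ²/(m_e e²) = 5.297e-11 m
9.47e4 × 1.616e-35 / 5.297e-11 = 2.890e-20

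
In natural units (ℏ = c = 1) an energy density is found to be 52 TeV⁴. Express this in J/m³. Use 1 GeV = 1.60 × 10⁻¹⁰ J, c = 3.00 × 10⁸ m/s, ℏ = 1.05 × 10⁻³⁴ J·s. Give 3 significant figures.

1.09 × 10⁵¹ J/m³

[E]/[L]³ = [E]⁴/(ℏc)³; restore (ℏc)⁻³.
1 GeV⁴ → 1/(ℏc)³ × (1 GeV in J)⁴ = 2.10 × 10³⁷ J/m³.
Convert the energy scale: 52 TeV⁴ = 5.20 × 10¹³ GeV⁴.
Result: 5.20 × 10¹³ × 2.10 × 10³⁷ = 1.09 × 10⁵¹ J/m³.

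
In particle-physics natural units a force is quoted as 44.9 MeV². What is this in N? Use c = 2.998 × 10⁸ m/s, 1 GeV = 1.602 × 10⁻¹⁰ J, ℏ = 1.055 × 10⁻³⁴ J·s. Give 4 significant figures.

36.43 N

Force is [E]/[L] = [E]²/(ℏc); restore (ℏc)⁻¹.
1 GeV² → 1/(ℏc) × (1 GeV in J)² = 8.114 × 10⁵ N.
Convert the energy scale: 44.9 MeV² = 4.49 × 10⁻⁵ GeV².
Result: 4.49 × 10⁻⁵ × 8.114 × 10⁵ = 36.43 N.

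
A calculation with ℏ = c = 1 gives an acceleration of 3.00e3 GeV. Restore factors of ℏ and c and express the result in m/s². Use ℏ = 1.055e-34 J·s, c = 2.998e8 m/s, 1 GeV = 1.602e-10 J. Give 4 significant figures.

Acceleration is [L]/[T]² = c·[E]/ℏ.
1 GeV → c/ℏ × (1 GeV in J) = 4.552e32 m/s².
Result: 3.00e3 × 4.552e32 = 1.366e36 m/s².

1.366e36 m/s²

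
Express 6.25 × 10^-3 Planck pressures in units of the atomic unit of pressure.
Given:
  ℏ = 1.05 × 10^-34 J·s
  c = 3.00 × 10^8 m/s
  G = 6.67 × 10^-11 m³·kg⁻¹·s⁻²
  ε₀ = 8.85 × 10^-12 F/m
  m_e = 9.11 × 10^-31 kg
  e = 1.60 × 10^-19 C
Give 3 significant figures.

Planck pressure: p_P = c⁷/(ℏG²) = 4.68 × 10^113 Pa
atomic unit of pressure: P_au = E_h/a₀³ = m_e⁴e¹⁰/((4πε₀)⁵ℏ⁸) = 3.01 × 10^13 Pa
6.25 × 10^-3 × 4.68 × 10^113 / 3.01 × 10^13 = 9.71 × 10^97

9.71 × 10^97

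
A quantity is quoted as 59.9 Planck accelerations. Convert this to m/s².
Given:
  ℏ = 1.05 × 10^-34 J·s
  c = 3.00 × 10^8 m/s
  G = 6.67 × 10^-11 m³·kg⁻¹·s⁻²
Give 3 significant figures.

3.35 × 10^53 m/s²

One Planck acceleration: a_P = √(c⁷/(ℏG)) = 5.59 × 10^51 m/s².
59.9 × 5.59 × 10^51 m/s² = 3.35 × 10^53 m/s²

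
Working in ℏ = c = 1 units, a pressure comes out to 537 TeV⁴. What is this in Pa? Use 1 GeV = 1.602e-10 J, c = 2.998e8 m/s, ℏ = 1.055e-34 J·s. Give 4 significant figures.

Pressure is [E]/[L]³ = [E]⁴/(ℏc)³.
1 GeV⁴ → 1/(ℏc)³ × (1 GeV in J)⁴ = 2.082e37 Pa.
Convert the energy scale: 537 TeV⁴ = 5.37e14 GeV⁴.
Result: 5.37e14 × 2.082e37 = 1.118e52 Pa.

1.118e52 Pa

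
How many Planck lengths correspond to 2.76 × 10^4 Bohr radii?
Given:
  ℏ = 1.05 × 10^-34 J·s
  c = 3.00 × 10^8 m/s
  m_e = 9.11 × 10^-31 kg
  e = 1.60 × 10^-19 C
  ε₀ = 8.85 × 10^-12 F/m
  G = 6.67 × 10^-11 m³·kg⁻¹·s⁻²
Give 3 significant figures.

Bohr radius: a₀ = 4πε₀ℏ²/(m_e e²) = 5.26 × 10^-11 m
Planck length: ℓ_P = √(ℏG/c³) = 1.61 × 10^-35 m
2.76 × 10^4 × 5.26 × 10^-11 / 1.61 × 10^-35 = 9.01 × 10^28

9.01 × 10^28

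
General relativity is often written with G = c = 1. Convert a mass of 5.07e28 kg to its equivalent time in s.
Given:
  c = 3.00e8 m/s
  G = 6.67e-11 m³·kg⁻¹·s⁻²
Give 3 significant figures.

Mass → time via G/c³.
5.07e28 kg × (G/c³) = 1.25e-7 s

1.25e-7 s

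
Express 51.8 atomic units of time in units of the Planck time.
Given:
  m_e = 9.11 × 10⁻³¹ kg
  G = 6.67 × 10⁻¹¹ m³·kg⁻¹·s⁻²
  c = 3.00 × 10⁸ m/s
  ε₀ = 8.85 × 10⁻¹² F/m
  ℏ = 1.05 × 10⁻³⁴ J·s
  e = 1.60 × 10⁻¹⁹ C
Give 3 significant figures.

2.31 × 10²⁸

atomic unit of time: τ_au = (4πε₀)²ℏ³/(m_e e⁴) = 2.40 × 10⁻¹⁷ s
Planck time: t_P = √(ℏG/c⁵) = 5.37 × 10⁻⁴⁴ s
51.8 × 2.40 × 10⁻¹⁷ / 5.37 × 10⁻⁴⁴ = 2.31 × 10²⁸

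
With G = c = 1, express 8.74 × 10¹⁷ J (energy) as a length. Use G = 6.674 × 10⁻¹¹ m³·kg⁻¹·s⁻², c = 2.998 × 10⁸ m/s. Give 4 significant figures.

7.221 × 10⁻²⁷ m

Energy → length via G/c⁴.
8.74 × 10¹⁷ J × (G/c⁴) = 7.221 × 10⁻²⁷ m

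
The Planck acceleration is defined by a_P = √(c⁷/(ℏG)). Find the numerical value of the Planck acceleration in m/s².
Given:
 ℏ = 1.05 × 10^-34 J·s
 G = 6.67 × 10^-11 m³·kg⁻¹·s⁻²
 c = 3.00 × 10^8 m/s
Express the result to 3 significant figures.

5.59 × 10^51 m/s²

a_P = √(c⁷/(ℏG))
  = √(3.12 × 10^103)
  = 5.59 × 10^51 m/s²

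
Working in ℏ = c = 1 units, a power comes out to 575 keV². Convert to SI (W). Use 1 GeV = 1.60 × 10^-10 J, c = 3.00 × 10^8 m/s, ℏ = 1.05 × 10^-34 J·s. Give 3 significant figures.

Power is [E]/[T] = [E]²/ℏ.
1 GeV² → 1/ℏ × (1 GeV in J)² = 2.44 × 10^14 W.
Convert the energy scale: 575 keV² = 5.75 × 10^-10 GeV².
Result: 5.75 × 10^-10 × 2.44 × 10^14 = 1.40 × 10^5 W.

1.40 × 10^5 W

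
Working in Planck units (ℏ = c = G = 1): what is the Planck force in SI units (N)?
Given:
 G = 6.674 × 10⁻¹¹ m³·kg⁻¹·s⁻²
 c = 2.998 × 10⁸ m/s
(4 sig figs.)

The unique combination of the constants set to 1 with dimensions of force is F_P = c⁴/G.
  = 8.078 × 10³³ / 6.674 × 10⁻¹¹
  = 1.210 × 10⁴⁴ N

1.210 × 10⁴⁴ N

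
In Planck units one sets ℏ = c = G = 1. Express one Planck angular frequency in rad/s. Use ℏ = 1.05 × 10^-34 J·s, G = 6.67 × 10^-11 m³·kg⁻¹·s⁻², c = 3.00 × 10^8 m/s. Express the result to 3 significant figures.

1.86 × 10^43 rad/s

ω_P = √(c⁵/(ℏG))
  = √(3.47 × 10^86)
  = 1.86 × 10^43 rad/s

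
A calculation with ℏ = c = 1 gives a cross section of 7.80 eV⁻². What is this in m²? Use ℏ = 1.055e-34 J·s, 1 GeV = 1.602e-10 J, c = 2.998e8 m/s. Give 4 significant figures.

3.040e-13 m²

Area is [L]² = [E]⁻²·(ℏc)²; restore (ℏc)².
1 GeV⁻² → (ℏc)² × (1 GeV in J)⁻² = 3.898e-32 m².
Convert the energy scale: 7.80 eV⁻² = 7.80e18 GeV⁻².
Result: 7.80e18 × 3.898e-32 = 3.040e-13 m².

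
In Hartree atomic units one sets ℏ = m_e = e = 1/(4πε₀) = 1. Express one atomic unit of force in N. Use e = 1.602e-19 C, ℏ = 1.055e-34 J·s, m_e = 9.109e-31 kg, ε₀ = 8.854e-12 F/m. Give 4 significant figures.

8.220e-8 N

F_au = E_h/a₀ = m_e²e⁶/((4πε₀)³ℏ⁴)
E_h = 4.354e-18 J
a₀ = 5.297e-11 m
E_h/a₀ = 8.220e-8 N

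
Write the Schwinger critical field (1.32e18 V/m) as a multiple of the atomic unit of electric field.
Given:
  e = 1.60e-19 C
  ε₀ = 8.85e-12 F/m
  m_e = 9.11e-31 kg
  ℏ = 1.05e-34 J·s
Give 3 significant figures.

2.54e6

atomic unit of electric field: E_au = E_h/(e a₀) = m_e²e⁵/((4πε₀)³ℏ⁴) = 5.20e11 V/m.
1.32e18 / 5.20e11 = 2.54e6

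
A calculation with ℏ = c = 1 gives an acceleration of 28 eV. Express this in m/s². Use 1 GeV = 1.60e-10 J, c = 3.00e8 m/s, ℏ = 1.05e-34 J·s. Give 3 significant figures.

Acceleration is [L]/[T]² = c·[E]/ℏ.
1 GeV → c/ℏ × (1 GeV in J) = 4.57e32 m/s².
Convert the energy scale: 28 eV = 2.80e-8 GeV.
Result: 2.80e-8 × 4.57e32 = 1.28e25 m/s².

1.28e25 m/s²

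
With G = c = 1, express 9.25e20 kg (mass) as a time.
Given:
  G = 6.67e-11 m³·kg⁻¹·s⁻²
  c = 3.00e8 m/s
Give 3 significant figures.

2.29e-15 s

Mass → time via G/c³.
9.25e20 kg × (G/c³) = 2.29e-15 s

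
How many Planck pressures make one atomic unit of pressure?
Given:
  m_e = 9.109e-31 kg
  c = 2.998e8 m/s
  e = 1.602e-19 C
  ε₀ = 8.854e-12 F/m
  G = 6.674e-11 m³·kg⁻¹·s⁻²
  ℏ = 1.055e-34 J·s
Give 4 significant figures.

6.323e-101

atomic unit of pressure: P_au = E_h/a₀³ = m_e⁴e¹⁰/((4πε₀)⁵ℏ⁸) = 2.929e13 Pa
Planck pressure: p_P = c⁷/(ℏG²) = 4.632e113 Pa
ratio = 2.929e13 / 4.632e113 = 6.323e-101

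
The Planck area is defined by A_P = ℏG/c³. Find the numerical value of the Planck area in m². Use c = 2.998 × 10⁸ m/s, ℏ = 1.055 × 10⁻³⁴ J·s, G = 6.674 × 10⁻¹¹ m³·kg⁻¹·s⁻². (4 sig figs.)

A_P = ℏG/c³
  = 7.041 × 10⁻⁴⁵ / 2.695 × 10²⁵
  = 2.613 × 10⁻⁷⁰ m²

2.613 × 10⁻⁷⁰ m²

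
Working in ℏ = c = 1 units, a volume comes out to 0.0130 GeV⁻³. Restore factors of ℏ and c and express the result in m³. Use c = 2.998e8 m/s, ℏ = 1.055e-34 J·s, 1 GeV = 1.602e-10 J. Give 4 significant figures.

1.000e-49 m³

Volume is [L]³ = [E]⁻³·(ℏc)³.
1 GeV⁻³ → (ℏc)³ × (1 GeV in J)⁻³ = 7.696e-48 m³.
Result: 0.0130 × 7.696e-48 = 1.000e-49 m³.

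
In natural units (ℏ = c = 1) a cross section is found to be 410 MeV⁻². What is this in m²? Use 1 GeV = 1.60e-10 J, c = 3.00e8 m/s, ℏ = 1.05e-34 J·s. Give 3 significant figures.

1.59e-23 m²

Area is [L]² = [E]⁻²·(ℏc)²; restore (ℏc)².
1 GeV⁻² → (ℏc)² × (1 GeV in J)⁻² = 3.88e-32 m².
Convert the energy scale: 410 MeV⁻² = 4.10e8 GeV⁻².
Result: 4.10e8 × 3.88e-32 = 1.59e-23 m².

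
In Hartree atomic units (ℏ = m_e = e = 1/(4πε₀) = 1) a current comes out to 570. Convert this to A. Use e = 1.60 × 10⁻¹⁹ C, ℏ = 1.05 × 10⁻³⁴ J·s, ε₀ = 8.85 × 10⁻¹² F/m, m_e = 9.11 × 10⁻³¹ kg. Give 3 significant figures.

3.80 A

One atomic unit of electric current: I_au = e E_h/ℏ = m_e e⁵/((4πε₀)²ℏ³) = 6.67 × 10⁻³ A.
570 × 6.67 × 10⁻³ A = 3.80 A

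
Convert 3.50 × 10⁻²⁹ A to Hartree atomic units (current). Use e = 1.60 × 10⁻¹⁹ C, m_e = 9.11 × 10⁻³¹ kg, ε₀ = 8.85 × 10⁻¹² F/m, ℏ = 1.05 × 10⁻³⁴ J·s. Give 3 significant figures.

atomic unit of electric current: I_au = e E_h/ℏ = m_e e⁵/((4πε₀)²ℏ³) = 6.67 × 10⁻³ A.
3.50 × 10⁻²⁹ / 6.67 × 10⁻³ = 5.25 × 10⁻²⁷

5.25 × 10⁻²⁷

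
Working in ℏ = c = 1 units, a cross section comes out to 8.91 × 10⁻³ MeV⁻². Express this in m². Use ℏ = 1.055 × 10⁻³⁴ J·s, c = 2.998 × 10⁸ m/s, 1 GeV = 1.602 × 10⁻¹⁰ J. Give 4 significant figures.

Area is [L]² = [E]⁻²·(ℏc)²; restore (ℏc)².
1 GeV⁻² → (ℏc)² × (1 GeV in J)⁻² = 3.898 × 10⁻³² m².
Convert the energy scale: 8.91 × 10⁻³ MeV⁻² = 8.91 × 10³ GeV⁻².
Result: 8.91 × 10³ × 3.898 × 10⁻³² = 3.473 × 10⁻²⁸ m².

3.473 × 10⁻²⁸ m²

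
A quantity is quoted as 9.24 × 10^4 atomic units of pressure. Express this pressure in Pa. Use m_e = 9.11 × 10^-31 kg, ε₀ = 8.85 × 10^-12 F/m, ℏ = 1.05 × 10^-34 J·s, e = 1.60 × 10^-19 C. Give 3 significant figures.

2.78 × 10^18 Pa

One atomic unit of pressure: P_au = E_h/a₀³ = m_e⁴e¹⁰/((4πε₀)⁵ℏ⁸) = 3.01 × 10^13 Pa.
9.24 × 10^4 × 3.01 × 10^13 Pa = 2.78 × 10^18 Pa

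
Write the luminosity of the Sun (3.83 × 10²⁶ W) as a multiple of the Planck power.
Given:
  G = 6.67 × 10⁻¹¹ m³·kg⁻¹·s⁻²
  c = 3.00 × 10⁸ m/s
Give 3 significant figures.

1.05 × 10⁻²⁶

Planck power: P_P = c⁵/G = 3.64 × 10⁵² W.
3.83 × 10²⁶ / 3.64 × 10⁵² = 1.05 × 10⁻²⁶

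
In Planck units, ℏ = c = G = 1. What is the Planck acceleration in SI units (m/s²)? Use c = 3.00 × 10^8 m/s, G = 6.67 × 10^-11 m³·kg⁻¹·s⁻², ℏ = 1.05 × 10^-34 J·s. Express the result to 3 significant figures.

From ℏ = c = G = 1 the acceleration scale is a_P = √(c⁷/(ℏG)).
  = √(3.12 × 10^103)
  = 5.59 × 10^51 m/s²

5.59 × 10^51 m/s²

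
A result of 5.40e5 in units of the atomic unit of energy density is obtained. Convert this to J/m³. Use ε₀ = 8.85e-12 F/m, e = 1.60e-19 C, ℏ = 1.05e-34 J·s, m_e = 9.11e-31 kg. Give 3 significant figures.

1.63e19 J/m³

One atomic unit of energy density: u_au = E_h/a₀³ = m_e⁴e¹⁰/((4πε₀)⁵ℏ⁸) = 3.01e13 J/m³.
5.40e5 × 3.01e13 J/m³ = 1.63e19 J/m³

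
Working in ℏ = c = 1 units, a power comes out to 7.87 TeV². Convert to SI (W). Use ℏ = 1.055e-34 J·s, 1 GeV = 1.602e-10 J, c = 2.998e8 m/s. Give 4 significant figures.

Power is [E]/[T] = [E]²/ℏ.
1 GeV² → 1/ℏ × (1 GeV in J)² = 2.433e14 W.
Convert the energy scale: 7.87 TeV² = 7.87e6 GeV².
Result: 7.87e6 × 2.433e14 = 1.914e21 W.

1.914e21 W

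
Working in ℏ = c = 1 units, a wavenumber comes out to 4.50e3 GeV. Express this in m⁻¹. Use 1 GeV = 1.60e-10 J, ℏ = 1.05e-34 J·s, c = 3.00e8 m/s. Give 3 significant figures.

Inverse length is [E]/(ℏc).
1 GeV → 1/(ℏc) × (1 GeV in J) = 5.08e15 m⁻¹.
Result: 4.50e3 × 5.08e15 = 2.29e19 m⁻¹.

2.29e19 m⁻¹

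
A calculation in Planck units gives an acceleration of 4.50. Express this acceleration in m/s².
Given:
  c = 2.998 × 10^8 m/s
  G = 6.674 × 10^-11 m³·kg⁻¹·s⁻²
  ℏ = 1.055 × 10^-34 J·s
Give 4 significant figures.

2.502 × 10^52 m/s²

One Planck acceleration: a_P = √(c⁷/(ℏG)) = 5.560 × 10^51 m/s².
4.50 × 5.560 × 10^51 m/s² = 2.502 × 10^52 m/s²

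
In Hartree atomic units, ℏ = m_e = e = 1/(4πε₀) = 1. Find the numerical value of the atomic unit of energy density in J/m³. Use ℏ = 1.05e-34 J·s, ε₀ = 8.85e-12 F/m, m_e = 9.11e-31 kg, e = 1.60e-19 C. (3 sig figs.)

Dimensional analysis gives u_au = E_h/a₀³ = m_e⁴e¹⁰/((4πε₀)⁵ℏ⁸).
E_h = 4.38e-18 J
a₀ = 5.26e-11 m
E_h/a₀³ = 3.01e13 J/m³

3.01e13 J/m³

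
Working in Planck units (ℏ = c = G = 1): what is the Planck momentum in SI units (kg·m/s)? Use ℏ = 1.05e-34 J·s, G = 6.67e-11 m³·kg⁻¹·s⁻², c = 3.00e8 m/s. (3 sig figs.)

6.52 kg·m/s

The unique combination of the constants set to 1 with dimensions of momentum is p_P = √(ℏc³/G).
  = √(42.5)
  = 6.52 kg·m/s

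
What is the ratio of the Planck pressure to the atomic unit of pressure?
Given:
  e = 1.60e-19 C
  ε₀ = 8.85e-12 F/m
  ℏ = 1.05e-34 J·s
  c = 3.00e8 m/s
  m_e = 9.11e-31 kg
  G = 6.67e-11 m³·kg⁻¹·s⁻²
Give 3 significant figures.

Planck pressure: p_P = c⁷/(ℏG²) = 4.68e113 Pa
atomic unit of pressure: P_au = E_h/a₀³ = m_e⁴e¹⁰/((4πε₀)⁵ℏ⁸) = 3.01e13 Pa
ratio = 4.68e113 / 3.01e13 = 1.55e100

1.55e100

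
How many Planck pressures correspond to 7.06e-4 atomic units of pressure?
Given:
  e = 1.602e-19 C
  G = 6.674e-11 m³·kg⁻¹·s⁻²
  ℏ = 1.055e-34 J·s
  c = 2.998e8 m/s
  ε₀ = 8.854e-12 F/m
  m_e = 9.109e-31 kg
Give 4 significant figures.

4.464e-104

atomic unit of pressure: P_au = E_h/a₀³ = m_e⁴e¹⁰/((4πε₀)⁵ℏ⁸) = 2.929e13 Pa
Planck pressure: p_P = c⁷/(ℏG²) = 4.632e113 Pa
7.06e-4 × 2.929e13 / 4.632e113 = 4.464e-104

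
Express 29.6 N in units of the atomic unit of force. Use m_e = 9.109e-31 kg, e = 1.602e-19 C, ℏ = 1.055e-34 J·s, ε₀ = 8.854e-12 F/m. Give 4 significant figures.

3.601e8

atomic unit of force: F_au = E_h/a₀ = m_e²e⁶/((4πε₀)³ℏ⁴) = 8.220e-8 N.
29.6 / 8.220e-8 = 3.601e8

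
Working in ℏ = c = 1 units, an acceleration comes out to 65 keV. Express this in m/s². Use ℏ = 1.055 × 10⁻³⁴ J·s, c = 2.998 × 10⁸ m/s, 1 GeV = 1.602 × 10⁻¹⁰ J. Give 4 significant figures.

Acceleration is [L]/[T]² = c·[E]/ℏ.
1 GeV → c/ℏ × (1 GeV in J) = 4.552 × 10³² m/s².
Convert the energy scale: 65 keV = 6.50 × 10⁻⁵ GeV.
Result: 6.50 × 10⁻⁵ × 4.552 × 10³² = 2.959 × 10²⁸ m/s².

2.959 × 10²⁸ m/s²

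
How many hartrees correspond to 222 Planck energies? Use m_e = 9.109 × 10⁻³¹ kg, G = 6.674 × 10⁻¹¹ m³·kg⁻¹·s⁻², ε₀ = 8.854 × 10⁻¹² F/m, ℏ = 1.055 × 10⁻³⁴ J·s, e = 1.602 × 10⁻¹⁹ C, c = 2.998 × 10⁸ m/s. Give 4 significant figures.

9.976 × 10²⁸

Planck energy: E_P = √(ℏc⁵/G) = 1.957 × 10⁹ J
hartree: E_h = m_e e⁴/(4πε₀ℏ)² = 4.354 × 10⁻¹⁸ J
222 × 1.957 × 10⁹ / 4.354 × 10⁻¹⁸ = 9.976 × 10²⁸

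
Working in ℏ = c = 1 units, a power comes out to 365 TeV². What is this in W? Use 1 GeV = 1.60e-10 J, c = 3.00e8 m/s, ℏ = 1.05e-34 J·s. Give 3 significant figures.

8.90e22 W

Power is [E]/[T] = [E]²/ℏ.
1 GeV² → 1/ℏ × (1 GeV in J)² = 2.44e14 W.
Convert the energy scale: 365 TeV² = 3.65e8 GeV².
Result: 3.65e8 × 2.44e14 = 8.90e22 W.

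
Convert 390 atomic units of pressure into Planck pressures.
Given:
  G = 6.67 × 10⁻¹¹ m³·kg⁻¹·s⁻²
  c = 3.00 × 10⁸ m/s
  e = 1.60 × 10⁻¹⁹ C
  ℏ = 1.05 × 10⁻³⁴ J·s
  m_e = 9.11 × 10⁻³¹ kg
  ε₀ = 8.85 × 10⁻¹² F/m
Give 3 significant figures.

atomic unit of pressure: P_au = E_h/a₀³ = m_e⁴e¹⁰/((4πε₀)⁵ℏ⁸) = 3.01 × 10¹³ Pa
Planck pressure: p_P = c⁷/(ℏG²) = 4.68 × 10¹¹³ Pa
390 × 3.01 × 10¹³ / 4.68 × 10¹¹³ = 2.51 × 10⁻⁹⁸

2.51 × 10⁻⁹⁸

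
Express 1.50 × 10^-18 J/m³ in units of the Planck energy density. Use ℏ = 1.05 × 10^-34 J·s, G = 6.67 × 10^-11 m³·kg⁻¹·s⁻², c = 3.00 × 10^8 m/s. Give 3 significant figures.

3.20 × 10^-132

Planck energy density: u_P = c⁷/(ℏG²) = 4.68 × 10^113 J/m³.
1.50 × 10^-18 / 4.68 × 10^113 = 3.20 × 10^-132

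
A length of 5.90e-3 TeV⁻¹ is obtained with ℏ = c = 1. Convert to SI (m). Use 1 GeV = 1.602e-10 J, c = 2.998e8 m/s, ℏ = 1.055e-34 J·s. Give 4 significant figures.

1.165e-21 m

A length is [E]⁻¹ in ℏ=c=1; restore one factor of ℏc.
1 GeV⁻¹ → ℏc × (1 GeV in J)⁻¹ = 1.974e-16 m.
Convert the energy scale: 5.90e-3 TeV⁻¹ = 5.90e-6 GeV⁻¹.
Result: 5.90e-6 × 1.974e-16 = 1.165e-21 m.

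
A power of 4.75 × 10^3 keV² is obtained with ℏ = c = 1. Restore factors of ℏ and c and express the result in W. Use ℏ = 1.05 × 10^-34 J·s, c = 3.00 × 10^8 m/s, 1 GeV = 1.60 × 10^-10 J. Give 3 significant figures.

Power is [E]/[T] = [E]²/ℏ.
1 GeV² → 1/ℏ × (1 GeV in J)² = 2.44 × 10^14 W.
Convert the energy scale: 4.75 × 10^3 keV² = 4.75 × 10^-9 GeV².
Result: 4.75 × 10^-9 × 2.44 × 10^14 = 1.16 × 10^6 W.

1.16 × 10^6 W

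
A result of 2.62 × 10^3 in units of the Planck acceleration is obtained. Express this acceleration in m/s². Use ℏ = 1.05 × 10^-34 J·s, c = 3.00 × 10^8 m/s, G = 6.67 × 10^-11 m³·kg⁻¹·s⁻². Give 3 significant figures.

1.46 × 10^55 m/s²

One Planck acceleration: a_P = √(c⁷/(ℏG)) = 5.59 × 10^51 m/s².
2.62 × 10^3 × 5.59 × 10^51 m/s² = 1.46 × 10^55 m/s²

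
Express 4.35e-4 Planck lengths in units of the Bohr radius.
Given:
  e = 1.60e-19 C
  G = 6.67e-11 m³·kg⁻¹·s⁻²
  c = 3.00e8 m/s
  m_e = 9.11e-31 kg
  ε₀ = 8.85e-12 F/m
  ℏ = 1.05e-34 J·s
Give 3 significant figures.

1.33e-28

Planck length: ℓ_P = √(ℏG/c³) = 1.61e-35 m
Bohr radius: a₀ = 4πε₀ℏ²/(m_e e²) = 5.26e-11 m
4.35e-4 × 1.61e-35 / 5.26e-11 = 1.33e-28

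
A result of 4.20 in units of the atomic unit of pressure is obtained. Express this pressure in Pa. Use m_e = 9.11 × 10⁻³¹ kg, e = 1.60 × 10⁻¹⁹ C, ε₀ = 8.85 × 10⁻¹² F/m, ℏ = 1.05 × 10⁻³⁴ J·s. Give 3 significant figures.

1.27 × 10¹⁴ Pa

One atomic unit of pressure: P_au = E_h/a₀³ = m_e⁴e¹⁰/((4πε₀)⁵ℏ⁸) = 3.01 × 10¹³ Pa.
4.20 × 3.01 × 10¹³ Pa = 1.27 × 10¹⁴ Pa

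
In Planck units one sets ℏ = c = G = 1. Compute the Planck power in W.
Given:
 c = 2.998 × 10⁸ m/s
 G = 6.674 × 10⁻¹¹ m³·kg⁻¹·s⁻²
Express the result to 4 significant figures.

3.629 × 10⁵² W

P_P = c⁵/G
  = 2.422 × 10⁴² / 6.674 × 10⁻¹¹
  = 3.629 × 10⁵² W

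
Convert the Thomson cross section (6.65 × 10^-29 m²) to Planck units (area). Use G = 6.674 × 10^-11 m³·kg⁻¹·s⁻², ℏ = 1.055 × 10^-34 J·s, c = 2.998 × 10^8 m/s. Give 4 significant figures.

2.545 × 10^41

Planck area: A_P = ℏG/c³ = 2.613 × 10^-70 m².
6.65 × 10^-29 / 2.613 × 10^-70 = 2.545 × 10^41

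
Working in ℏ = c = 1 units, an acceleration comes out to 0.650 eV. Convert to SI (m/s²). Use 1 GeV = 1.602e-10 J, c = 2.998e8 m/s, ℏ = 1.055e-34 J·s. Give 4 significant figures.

2.959e23 m/s²

Acceleration is [L]/[T]² = c·[E]/ℏ.
1 GeV → c/ℏ × (1 GeV in J) = 4.552e32 m/s².
Convert the energy scale: 0.650 eV = 6.50e-10 GeV.
Result: 6.50e-10 × 4.552e32 = 2.959e23 m/s².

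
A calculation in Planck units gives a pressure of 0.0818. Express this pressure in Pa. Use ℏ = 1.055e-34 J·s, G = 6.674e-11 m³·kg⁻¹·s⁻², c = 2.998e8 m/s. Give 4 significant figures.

One Planck pressure: p_P = c⁷/(ℏG²) = 4.632e113 Pa.
0.0818 × 4.632e113 Pa = 3.789e112 Pa

3.789e112 Pa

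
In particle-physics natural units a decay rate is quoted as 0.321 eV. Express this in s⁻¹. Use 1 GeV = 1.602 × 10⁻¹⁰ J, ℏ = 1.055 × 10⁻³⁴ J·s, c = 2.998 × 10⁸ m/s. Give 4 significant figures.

4.874 × 10¹⁴ s⁻¹

A rate is [E]/ℏ; divide by ℏ.
1 GeV → 1/ℏ × (1 GeV in J) = 1.518 × 10²⁴ s⁻¹.
Convert the energy scale: 0.321 eV = 3.21 × 10⁻¹⁰ GeV.
Result: 3.21 × 10⁻¹⁰ × 1.518 × 10²⁴ = 4.874 × 10¹⁴ s⁻¹.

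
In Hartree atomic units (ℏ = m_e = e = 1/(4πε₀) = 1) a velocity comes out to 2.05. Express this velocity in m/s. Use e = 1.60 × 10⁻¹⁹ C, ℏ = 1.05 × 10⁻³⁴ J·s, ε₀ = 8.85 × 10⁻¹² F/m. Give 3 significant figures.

4.49 × 10⁶ m/s

One atomic unit of velocity: v_au = e²/(4πε₀ℏ) = 2.19 × 10⁶ m/s.
2.05 × 2.19 × 10⁶ m/s = 4.49 × 10⁶ m/s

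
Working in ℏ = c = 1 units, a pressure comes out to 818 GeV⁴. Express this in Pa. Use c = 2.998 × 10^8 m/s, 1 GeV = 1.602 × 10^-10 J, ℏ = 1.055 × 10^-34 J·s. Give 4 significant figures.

Pressure is [E]/[L]³ = [E]⁴/(ℏc)³.
1 GeV⁴ → 1/(ℏc)³ × (1 GeV in J)⁴ = 2.082 × 10^37 Pa.
Result: 818 × 2.082 × 10^37 = 1.703 × 10^40 Pa.

1.703 × 10^40 Pa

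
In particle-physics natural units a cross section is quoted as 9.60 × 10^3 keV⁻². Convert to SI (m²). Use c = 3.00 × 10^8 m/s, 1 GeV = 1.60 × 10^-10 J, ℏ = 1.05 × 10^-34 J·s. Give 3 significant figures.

3.72 × 10^-16 m²

Area is [L]² = [E]⁻²·(ℏc)²; restore (ℏc)².
1 GeV⁻² → (ℏc)² × (1 GeV in J)⁻² = 3.88 × 10^-32 m².
Convert the energy scale: 9.60 × 10^3 keV⁻² = 9.60 × 10^15 GeV⁻².
Result: 9.60 × 10^15 × 3.88 × 10^-32 = 3.72 × 10^-16 m².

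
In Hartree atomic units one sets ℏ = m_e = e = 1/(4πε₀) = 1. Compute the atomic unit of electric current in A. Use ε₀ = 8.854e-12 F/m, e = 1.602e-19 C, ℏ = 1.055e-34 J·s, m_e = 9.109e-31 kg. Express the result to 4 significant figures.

I_au = e E_h/ℏ = m_e e⁵/((4πε₀)²ℏ³)
E_h = 4.354e-18 J
e·E_h/ℏ = 6.612e-3 A

6.612e-3 A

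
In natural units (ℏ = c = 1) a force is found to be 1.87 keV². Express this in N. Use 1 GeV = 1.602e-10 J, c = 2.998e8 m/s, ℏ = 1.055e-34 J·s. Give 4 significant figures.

1.517e-6 N

Force is [E]/[L] = [E]²/(ℏc); restore (ℏc)⁻¹.
1 GeV² → 1/(ℏc) × (1 GeV in J)² = 8.114e5 N.
Convert the energy scale: 1.87 keV² = 1.87e-12 GeV².
Result: 1.87e-12 × 8.114e5 = 1.517e-6 N.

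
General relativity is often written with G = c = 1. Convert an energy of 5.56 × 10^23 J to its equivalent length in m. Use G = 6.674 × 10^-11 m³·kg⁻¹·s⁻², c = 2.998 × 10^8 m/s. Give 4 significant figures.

4.593 × 10^-21 m

Energy → length via G/c⁴.
5.56 × 10^23 J × (G/c⁴) = 4.593 × 10^-21 m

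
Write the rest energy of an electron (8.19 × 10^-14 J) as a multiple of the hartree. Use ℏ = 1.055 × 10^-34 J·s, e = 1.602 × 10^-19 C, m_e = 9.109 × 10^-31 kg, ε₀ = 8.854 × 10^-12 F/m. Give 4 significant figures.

1.881 × 10^4

hartree: E_h = m_e e⁴/(4πε₀ℏ)² = 4.354 × 10^-18 J.
8.19 × 10^-14 / 4.354 × 10^-18 = 1.881 × 10^4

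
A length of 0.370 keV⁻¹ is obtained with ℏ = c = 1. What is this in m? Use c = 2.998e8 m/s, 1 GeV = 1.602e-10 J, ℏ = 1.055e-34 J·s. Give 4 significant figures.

7.305e-11 m

A length is [E]⁻¹ in ℏ=c=1; restore one factor of ℏc.
1 GeV⁻¹ → ℏc × (1 GeV in J)⁻¹ = 1.974e-16 m.
Convert the energy scale: 0.370 keV⁻¹ = 3.70e5 GeV⁻¹.
Result: 3.70e5 × 1.974e-16 = 7.305e-11 m.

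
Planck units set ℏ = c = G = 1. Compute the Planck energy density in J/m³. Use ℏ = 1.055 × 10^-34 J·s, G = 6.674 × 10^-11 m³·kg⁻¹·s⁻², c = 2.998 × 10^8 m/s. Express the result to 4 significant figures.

4.632 × 10^113 J/m³

Dimensional analysis gives u_P = c⁷/(ℏG²).
  = 2.177 × 10^59 / 4.699 × 10^-55
  = 4.632 × 10^113 J/m³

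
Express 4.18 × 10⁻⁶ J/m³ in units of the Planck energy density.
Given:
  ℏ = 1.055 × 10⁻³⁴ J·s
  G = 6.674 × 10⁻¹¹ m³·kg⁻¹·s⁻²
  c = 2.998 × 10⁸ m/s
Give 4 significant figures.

9.024 × 10⁻¹²⁰

Planck energy density: u_P = c⁷/(ℏG²) = 4.632 × 10¹¹³ J/m³.
4.18 × 10⁻⁶ / 4.632 × 10¹¹³ = 9.024 × 10⁻¹²⁰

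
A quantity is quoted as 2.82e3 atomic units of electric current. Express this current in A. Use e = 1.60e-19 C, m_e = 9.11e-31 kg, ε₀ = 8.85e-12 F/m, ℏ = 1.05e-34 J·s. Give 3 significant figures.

18.8 A

One atomic unit of electric current: I_au = e E_h/ℏ = m_e e⁵/((4πε₀)²ℏ³) = 6.67e-3 A.
2.82e3 × 6.67e-3 A = 18.8 A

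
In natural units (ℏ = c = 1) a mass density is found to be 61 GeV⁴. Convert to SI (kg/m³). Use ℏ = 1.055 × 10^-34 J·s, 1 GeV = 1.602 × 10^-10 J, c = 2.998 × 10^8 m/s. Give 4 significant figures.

Mass density is [E]/(c²[L]³) = [E]⁴/(ℏ³c⁵).
1 GeV⁴ → 1/(ℏ³c⁵) × (1 GeV in J)⁴ = 2.316 × 10^20 kg/m³.
Result: 61 × 2.316 × 10^20 = 1.413 × 10^22 kg/m³.

1.413 × 10^22 kg/m³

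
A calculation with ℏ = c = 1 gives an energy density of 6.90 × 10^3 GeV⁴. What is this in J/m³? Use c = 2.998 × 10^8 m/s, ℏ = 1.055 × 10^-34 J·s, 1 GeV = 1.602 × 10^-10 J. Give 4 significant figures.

[E]/[L]³ = [E]⁴/(ℏc)³; restore (ℏc)⁻³.
1 GeV⁴ → 1/(ℏc)³ × (1 GeV in J)⁴ = 2.082 × 10^37 J/m³.
Result: 6.90 × 10^3 × 2.082 × 10^37 = 1.436 × 10^41 J/m³.

1.436 × 10^41 J/m³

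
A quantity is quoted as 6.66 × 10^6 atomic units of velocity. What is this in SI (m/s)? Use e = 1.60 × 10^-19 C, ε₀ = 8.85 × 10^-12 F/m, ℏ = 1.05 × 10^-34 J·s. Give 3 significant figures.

1.46 × 10^13 m/s

One atomic unit of velocity: v_au = e²/(4πε₀ℏ) = 2.19 × 10^6 m/s.
6.66 × 10^6 × 2.19 × 10^6 m/s = 1.46 × 10^13 m/s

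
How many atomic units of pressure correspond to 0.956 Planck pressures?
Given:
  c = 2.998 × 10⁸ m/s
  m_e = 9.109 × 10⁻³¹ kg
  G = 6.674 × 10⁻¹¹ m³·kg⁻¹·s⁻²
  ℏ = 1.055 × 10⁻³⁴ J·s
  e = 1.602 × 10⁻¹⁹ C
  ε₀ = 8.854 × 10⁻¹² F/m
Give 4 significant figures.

1.512 × 10¹⁰⁰

Planck pressure: p_P = c⁷/(ℏG²) = 4.632 × 10¹¹³ Pa
atomic unit of pressure: P_au = E_h/a₀³ = m_e⁴e¹⁰/((4πε₀)⁵ℏ⁸) = 2.929 × 10¹³ Pa
0.956 × 4.632 × 10¹¹³ / 2.929 × 10¹³ = 1.512 × 10¹⁰⁰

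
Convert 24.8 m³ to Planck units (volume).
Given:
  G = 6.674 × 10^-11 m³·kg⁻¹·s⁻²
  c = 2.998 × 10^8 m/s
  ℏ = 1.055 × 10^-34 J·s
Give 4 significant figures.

5.871 × 10^105

Planck volume: V_P = (ℏG/c³)^(3/2) = 4.224 × 10^-105 m³.
24.8 / 4.224 × 10^-105 = 5.871 × 10^105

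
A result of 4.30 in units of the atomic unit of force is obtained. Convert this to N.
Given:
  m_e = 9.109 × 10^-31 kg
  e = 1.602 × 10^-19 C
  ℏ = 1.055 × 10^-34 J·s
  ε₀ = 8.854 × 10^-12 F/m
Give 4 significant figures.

One atomic unit of force: F_au = E_h/a₀ = m_e²e⁶/((4πε₀)³ℏ⁴) = 8.220 × 10^-8 N.
4.30 × 8.220 × 10^-8 N = 3.534 × 10^-7 N

3.534 × 10^-7 N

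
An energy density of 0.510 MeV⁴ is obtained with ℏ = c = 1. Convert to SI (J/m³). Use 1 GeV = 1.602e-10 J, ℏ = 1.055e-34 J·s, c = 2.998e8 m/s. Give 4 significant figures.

[E]/[L]³ = [E]⁴/(ℏc)³; restore (ℏc)⁻³.
1 GeV⁴ → 1/(ℏc)³ × (1 GeV in J)⁴ = 2.082e37 J/m³.
Convert the energy scale: 0.510 MeV⁴ = 5.10e-13 GeV⁴.
Result: 5.10e-13 × 2.082e37 = 1.062e25 J/m³.

1.062e25 J/m³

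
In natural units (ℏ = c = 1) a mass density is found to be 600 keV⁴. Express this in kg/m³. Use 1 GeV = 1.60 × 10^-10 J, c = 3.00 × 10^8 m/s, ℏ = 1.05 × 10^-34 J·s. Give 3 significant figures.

Mass density is [E]/(c²[L]³) = [E]⁴/(ℏ³c⁵).
1 GeV⁴ → 1/(ℏ³c⁵) × (1 GeV in J)⁴ = 2.33 × 10^20 kg/m³.
Convert the energy scale: 600 keV⁴ = 6.00 × 10^-22 GeV⁴.
Result: 6.00 × 10^-22 × 2.33 × 10^20 = 0.140 kg/m³.

0.140 kg/m³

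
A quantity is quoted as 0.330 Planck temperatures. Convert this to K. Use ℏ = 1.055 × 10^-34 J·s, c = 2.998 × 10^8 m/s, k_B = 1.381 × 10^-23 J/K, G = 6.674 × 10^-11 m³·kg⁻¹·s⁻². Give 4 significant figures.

4.676 × 10^31 K

One Planck temperature: T_P = √(ℏc⁵/G) / k_B = 1.417 × 10^32 K.
0.330 × 1.417 × 10^32 K = 4.676 × 10^31 K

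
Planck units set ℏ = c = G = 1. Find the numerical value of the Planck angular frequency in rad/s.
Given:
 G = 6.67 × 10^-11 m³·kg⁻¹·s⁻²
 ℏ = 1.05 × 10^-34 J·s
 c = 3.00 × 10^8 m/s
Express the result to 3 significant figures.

1.86 × 10^43 rad/s

From ℏ = c = G = 1 the angular frequency scale is ω_P = √(c⁵/(ℏG)).
  = √(3.47 × 10^86)
  = 1.86 × 10^43 rad/s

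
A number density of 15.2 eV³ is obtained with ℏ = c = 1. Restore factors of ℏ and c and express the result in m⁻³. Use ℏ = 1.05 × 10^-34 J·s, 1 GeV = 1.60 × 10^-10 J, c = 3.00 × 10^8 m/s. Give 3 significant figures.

1.99 × 10^21 m⁻³

Number density is [L]⁻³ = [E]³/(ℏc)³.
1 GeV³ → 1/(ℏc)³ × (1 GeV in J)³ = 1.31 × 10^47 m⁻³.
Convert the energy scale: 15.2 eV³ = 1.52 × 10^-26 GeV³.
Result: 1.52 × 10^-26 × 1.31 × 10^47 = 1.99 × 10^21 m⁻³.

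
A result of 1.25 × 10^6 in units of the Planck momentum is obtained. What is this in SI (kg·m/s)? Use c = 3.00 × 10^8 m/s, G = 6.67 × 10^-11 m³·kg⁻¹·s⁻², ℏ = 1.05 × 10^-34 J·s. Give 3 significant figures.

One Planck momentum: p_P = √(ℏc³/G) = 6.52 kg·m/s.
1.25 × 10^6 × 6.52 kg·m/s = 8.15 × 10^6 kg·m/s

8.15 × 10^6 kg·m/s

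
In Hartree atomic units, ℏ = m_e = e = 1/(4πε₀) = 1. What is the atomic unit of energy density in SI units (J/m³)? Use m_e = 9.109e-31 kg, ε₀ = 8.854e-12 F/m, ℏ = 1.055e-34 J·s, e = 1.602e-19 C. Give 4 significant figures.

2.929e13 J/m³

From ℏ = m_e = e = 1/(4πε₀) = 1 the energy density scale is u_au = E_h/a₀³ = m_e⁴e¹⁰/((4πε₀)⁵ℏ⁸).
E_h = 4.354e-18 J
a₀ = 5.297e-11 m
E_h/a₀³ = 2.929e13 J/m³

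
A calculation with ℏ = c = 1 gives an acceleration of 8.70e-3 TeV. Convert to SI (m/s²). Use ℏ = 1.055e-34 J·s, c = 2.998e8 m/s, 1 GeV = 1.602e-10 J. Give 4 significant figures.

Acceleration is [L]/[T]² = c·[E]/ℏ.
1 GeV → c/ℏ × (1 GeV in J) = 4.552e32 m/s².
Convert the energy scale: 8.70e-3 TeV = 8.70 GeV.
Result: 8.70 × 4.552e32 = 3.961e33 m/s².

3.961e33 m/s²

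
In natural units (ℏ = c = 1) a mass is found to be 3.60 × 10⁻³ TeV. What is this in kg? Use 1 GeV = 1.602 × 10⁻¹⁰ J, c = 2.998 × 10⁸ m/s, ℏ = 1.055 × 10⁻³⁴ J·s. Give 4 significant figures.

6.417 × 10⁻²⁷ kg

Mass is [E]/c²; divide by c².
1 GeV → 1/c² × (1 GeV in J) = 1.782 × 10⁻²⁷ kg.
Convert the energy scale: 3.60 × 10⁻³ TeV = 3.60 GeV.
Result: 3.60 × 1.782 × 10⁻²⁷ = 6.417 × 10⁻²⁷ kg.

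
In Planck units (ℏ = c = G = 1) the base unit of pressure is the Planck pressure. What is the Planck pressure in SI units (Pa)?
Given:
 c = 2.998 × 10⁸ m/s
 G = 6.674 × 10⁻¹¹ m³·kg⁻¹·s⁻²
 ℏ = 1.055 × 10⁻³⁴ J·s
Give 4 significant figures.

4.632 × 10¹¹³ Pa

p_P = c⁷/(ℏG²)
  = 2.177 × 10⁵⁹ / 4.699 × 10⁻⁵⁵
  = 4.632 × 10¹¹³ Pa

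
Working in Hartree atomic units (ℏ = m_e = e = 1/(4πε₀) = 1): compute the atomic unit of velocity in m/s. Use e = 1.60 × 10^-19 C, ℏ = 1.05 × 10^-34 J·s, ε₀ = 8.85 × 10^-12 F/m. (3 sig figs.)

The unique combination of the constants set to 1 with dimensions of velocity is v_au = e²/(4πε₀ℏ).
  = 2.56 × 10^-38 / 1.17 × 10^-44
  = 2.19 × 10^6 m/s

2.19 × 10^6 m/s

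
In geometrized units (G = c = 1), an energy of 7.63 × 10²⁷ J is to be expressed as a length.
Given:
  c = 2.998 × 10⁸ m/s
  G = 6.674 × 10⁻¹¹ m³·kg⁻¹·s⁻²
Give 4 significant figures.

Energy → length via G/c⁴.
7.63 × 10²⁷ J × (G/c⁴) = 6.304 × 10⁻¹⁷ m

6.304 × 10⁻¹⁷ m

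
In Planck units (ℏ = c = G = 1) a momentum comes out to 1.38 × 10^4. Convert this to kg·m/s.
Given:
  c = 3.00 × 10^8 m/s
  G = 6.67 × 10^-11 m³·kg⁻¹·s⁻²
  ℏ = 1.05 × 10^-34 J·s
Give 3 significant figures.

One Planck momentum: p_P = √(ℏc³/G) = 6.52 kg·m/s.
1.38 × 10^4 × 6.52 kg·m/s = 9.00 × 10^4 kg·m/s

9.00 × 10^4 kg·m/s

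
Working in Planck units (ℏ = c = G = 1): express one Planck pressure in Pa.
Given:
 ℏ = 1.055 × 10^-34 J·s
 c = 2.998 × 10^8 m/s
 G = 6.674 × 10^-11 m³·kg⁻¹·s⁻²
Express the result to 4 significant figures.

4.632 × 10^113 Pa

From ℏ = c = G = 1 the pressure scale is p_P = c⁷/(ℏG²).
  = 2.177 × 10^59 / 4.699 × 10^-55
  = 4.632 × 10^113 Pa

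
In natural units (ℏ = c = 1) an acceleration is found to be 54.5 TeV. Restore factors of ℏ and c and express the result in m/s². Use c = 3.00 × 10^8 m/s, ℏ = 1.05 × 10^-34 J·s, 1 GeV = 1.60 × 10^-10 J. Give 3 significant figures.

2.49 × 10^37 m/s²

Acceleration is [L]/[T]² = c·[E]/ℏ.
1 GeV → c/ℏ × (1 GeV in J) = 4.57 × 10^32 m/s².
Convert the energy scale: 54.5 TeV = 5.45 × 10^4 GeV.
Result: 5.45 × 10^4 × 4.57 × 10^32 = 2.49 × 10^37 m/s².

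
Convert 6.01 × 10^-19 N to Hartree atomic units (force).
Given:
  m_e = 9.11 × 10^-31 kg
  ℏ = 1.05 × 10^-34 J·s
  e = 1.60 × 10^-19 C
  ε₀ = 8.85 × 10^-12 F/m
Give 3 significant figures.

atomic unit of force: F_au = E_h/a₀ = m_e²e⁶/((4πε₀)³ℏ⁴) = 8.33 × 10^-8 N.
6.01 × 10^-19 / 8.33 × 10^-8 = 7.22 × 10^-12

7.22 × 10^-12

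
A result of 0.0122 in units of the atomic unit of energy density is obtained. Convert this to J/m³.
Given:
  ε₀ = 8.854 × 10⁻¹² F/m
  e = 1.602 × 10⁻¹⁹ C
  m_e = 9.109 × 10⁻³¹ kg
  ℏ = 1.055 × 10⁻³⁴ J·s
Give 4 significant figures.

One atomic unit of energy density: u_au = E_h/a₀³ = m_e⁴e¹⁰/((4πε₀)⁵ℏ⁸) = 2.929 × 10¹³ J/m³.
0.0122 × 2.929 × 10¹³ J/m³ = 3.574 × 10¹¹ J/m³

3.574 × 10¹¹ J/m³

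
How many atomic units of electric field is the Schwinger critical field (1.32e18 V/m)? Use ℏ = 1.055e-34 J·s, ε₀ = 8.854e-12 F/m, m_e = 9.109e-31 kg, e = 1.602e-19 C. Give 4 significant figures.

atomic unit of electric field: E_au = E_h/(e a₀) = m_e²e⁵/((4πε₀)³ℏ⁴) = 5.131e11 V/m.
1.32e18 / 5.131e11 = 2.573e6

2.573e6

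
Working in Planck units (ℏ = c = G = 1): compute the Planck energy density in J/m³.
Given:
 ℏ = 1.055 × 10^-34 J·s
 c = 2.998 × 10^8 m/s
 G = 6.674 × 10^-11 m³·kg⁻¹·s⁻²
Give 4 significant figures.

Dimensional analysis gives u_P = c⁷/(ℏG²).
  = 2.177 × 10^59 / 4.699 × 10^-55
  = 4.632 × 10^113 J/m³

4.632 × 10^113 J/m³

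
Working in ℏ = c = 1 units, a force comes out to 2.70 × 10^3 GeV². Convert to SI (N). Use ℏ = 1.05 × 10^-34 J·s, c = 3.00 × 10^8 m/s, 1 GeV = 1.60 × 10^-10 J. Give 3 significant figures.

Force is [E]/[L] = [E]²/(ℏc); restore (ℏc)⁻¹.
1 GeV² → 1/(ℏc) × (1 GeV in J)² = 8.13 × 10^5 N.
Result: 2.70 × 10^3 × 8.13 × 10^5 = 2.19 × 10^9 N.

2.19 × 10^9 N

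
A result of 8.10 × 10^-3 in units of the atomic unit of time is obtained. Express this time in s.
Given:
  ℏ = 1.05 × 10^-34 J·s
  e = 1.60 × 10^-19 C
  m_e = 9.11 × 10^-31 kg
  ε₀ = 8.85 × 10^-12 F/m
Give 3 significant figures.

1.94 × 10^-19 s

One atomic unit of time: τ_au = (4πε₀)²ℏ³/(m_e e⁴) = 2.40 × 10^-17 s.
8.10 × 10^-3 × 2.40 × 10^-17 s = 1.94 × 10^-19 s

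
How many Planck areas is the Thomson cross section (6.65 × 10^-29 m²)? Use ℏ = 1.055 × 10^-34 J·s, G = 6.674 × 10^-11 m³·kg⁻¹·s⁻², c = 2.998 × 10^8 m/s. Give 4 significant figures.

Planck area: A_P = ℏG/c³ = 2.613 × 10^-70 m².
6.65 × 10^-29 / 2.613 × 10^-70 = 2.545 × 10^41

2.545 × 10^41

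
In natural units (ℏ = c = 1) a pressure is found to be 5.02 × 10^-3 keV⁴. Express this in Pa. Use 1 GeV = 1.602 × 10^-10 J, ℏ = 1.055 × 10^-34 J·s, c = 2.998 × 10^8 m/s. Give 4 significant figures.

Pressure is [E]/[L]³ = [E]⁴/(ℏc)³.
1 GeV⁴ → 1/(ℏc)³ × (1 GeV in J)⁴ = 2.082 × 10^37 Pa.
Convert the energy scale: 5.02 × 10^-3 keV⁴ = 5.02 × 10^-27 GeV⁴.
Result: 5.02 × 10^-27 × 2.082 × 10^37 = 1.045 × 10^11 Pa.

1.045 × 10^11 Pa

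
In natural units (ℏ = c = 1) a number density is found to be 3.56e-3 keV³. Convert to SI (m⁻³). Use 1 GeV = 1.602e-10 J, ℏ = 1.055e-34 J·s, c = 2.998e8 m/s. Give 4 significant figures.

Number density is [L]⁻³ = [E]³/(ℏc)³.
1 GeV³ → 1/(ℏc)³ × (1 GeV in J)³ = 1.299e47 m⁻³.
Convert the energy scale: 3.56e-3 keV³ = 3.56e-21 GeV³.
Result: 3.56e-21 × 1.299e47 = 4.626e26 m⁻³.

4.626e26 m⁻³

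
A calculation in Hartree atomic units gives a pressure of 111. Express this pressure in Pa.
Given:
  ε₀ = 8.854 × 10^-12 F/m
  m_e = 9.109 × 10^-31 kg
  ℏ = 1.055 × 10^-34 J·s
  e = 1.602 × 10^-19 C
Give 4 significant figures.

3.251 × 10^15 Pa

One atomic unit of pressure: P_au = E_h/a₀³ = m_e⁴e¹⁰/((4πε₀)⁵ℏ⁸) = 2.929 × 10^13 Pa.
111 × 2.929 × 10^13 Pa = 3.251 × 10^15 Pa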